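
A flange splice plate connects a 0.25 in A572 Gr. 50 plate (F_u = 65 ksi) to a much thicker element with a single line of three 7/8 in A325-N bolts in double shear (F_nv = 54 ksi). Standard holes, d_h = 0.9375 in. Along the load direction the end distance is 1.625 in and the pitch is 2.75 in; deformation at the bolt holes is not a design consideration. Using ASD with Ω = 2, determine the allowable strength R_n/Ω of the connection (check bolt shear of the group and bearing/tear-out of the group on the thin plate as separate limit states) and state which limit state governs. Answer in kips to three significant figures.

56.7 kips (bearing governs)

Bolt shear: A_b = π·0.875²/4 = 0.6013 in²; R_n = 54 × 0.6013 × 3 × 2 = 194.8 kips → 194.8 / 2 = 97.4 kips.
Bearing (1.5 l_c t F_u ≤ 3.0 d t F_u): upper limit = 3.0·0.875·0.25·65 = 42.66 kips.
  Edge l_c = 1.625 − 0.9375/2 = 1.156 → r_n = 28.18 kips; interior l_c = 2.75 − 0.9375 = 1.812 → r_n = 42.66 kips.
  R_n,bearing = 1·28.18 + 2·42.66 = 113.5 kips → 113.5 / 2 = 56.7 kips.
Bearing governs: 56.7 kips.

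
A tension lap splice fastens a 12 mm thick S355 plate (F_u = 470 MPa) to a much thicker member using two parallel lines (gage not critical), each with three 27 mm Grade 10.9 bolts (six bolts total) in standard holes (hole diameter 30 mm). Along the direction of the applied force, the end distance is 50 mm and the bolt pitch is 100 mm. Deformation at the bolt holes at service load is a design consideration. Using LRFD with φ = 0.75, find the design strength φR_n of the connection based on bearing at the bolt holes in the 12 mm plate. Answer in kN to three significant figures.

1450 kN

Per bolt r_n = 1.2 l_c t F_u ≤ 2.4 d t F_u; upper limit = 2.4 × 27 × 12 × 470 / 1000 = 365.5 kN.
Edge bolt: l_c = 50 − 30/2 = 35 mm → 1.2 × 35 × 12 × 470 / 1000 = 236.9 → r_n = 236.9 kN.
Interior bolts: l_c = 100 − 30 = 70 mm → 1.2 × 70 × 12 × 470 / 1000 = 473.8 → r_n = 365.5 kN.
R_n = 2 × 236.9 + 4 × 365.5 = 1936 kN.
Design strength φR_n = 0.75 × 1936 = 1450 kN.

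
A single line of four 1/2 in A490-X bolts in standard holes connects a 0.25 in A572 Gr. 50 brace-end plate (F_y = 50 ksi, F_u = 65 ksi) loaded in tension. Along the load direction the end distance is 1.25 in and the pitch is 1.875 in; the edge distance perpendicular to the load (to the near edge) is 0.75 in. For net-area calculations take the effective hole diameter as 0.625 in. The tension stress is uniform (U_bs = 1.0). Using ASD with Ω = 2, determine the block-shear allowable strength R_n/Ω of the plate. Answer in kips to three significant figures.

Shear plane L_v = 1.25 + 3·1.875 = 6.875 in; A_gv = 6.875 × 0.25 = 1.719 in².
A_nv = (6.875 − 3.5·0.625) × 0.25 = 1.172 in².
A_nt = (0.75 − 0.5·0.625) × 0.25 = 0.1094 in².
0.6 F_u A_nv = 45.7 kips; 0.6 F_y A_gv = 51.56 kips → shear rupture governs the shear term.
R_n = 45.7 + 1.0 × 65 × 0.1094 = 52.81 kips.
Allowable strength R_n/Ω = 52.81 / 2 = 26.4 kips.

26.4 kips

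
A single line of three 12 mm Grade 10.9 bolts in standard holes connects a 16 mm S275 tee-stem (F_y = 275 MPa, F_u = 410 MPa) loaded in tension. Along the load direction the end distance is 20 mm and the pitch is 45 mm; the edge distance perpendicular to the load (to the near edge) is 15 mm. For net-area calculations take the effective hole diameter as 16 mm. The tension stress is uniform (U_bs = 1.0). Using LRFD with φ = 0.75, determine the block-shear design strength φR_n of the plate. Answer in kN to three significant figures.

241 kN

Shear plane L_v = 20 + 2·45 = 110 mm; A_gv = 110 × 16 = 1760 mm².
A_nv = (110 − 2.5·16) × 16 = 1120 mm².
A_nt = (15 − 0.5·16) × 16 = 112 mm².
0.6 F_u A_nv = 275.5 kN; 0.6 F_y A_gv = 290.4 kN → shear rupture governs the shear term.
R_n = 275.5 + 1.0 × 410 × 112 / 1000 = 321.4 kN.
Design strength φR_n = 0.75 × 321.4 = 241 kN.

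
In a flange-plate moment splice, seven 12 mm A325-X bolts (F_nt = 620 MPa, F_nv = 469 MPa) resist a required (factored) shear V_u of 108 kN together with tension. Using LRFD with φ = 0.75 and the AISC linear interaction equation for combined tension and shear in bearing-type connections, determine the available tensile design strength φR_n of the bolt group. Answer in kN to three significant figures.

336 kN

A_b = π·12²/4 = 113.1 mm²; f_rv = 108 × 1000 / (7 × 113.1) = 136.4 MPa.
F'_nt = 1.3 F_nt − (F_nt / φF_nv) f_rv = 1.3·620 − (620/(0.75·469))·136.4 = 565.5 MPa, capped at F_nt → F'_nt = 565.5 MPa.
R_n = F'_nt · A_b · n = 565.5 × 113.1 × 7 / 1000 = 447.7 kN.
Design strength φR_n = 0.75 × 447.7 = 336 kN.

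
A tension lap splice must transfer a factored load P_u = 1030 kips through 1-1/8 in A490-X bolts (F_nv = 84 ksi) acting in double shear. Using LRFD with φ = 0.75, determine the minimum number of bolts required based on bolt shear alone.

9 bolts

A_b = π·1.125²/4 = 0.994 in².
Per-bolt design strength φR_n = 0.75 × 84 × 0.994 × 2 = 125.2 kips.
n ≥ 1030 / 125.2 = 8.224 → use 9 bolts.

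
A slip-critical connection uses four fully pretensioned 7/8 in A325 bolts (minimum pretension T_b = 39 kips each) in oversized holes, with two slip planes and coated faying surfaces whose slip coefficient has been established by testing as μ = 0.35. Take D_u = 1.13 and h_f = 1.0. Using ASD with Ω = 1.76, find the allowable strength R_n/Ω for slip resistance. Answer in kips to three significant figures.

70.1 kips

R_n = μ · D_u · h_f · T_b · n_s · n_b = 0.35 × 1.13 × 1.0 × 39 × 2 × 4 = 123.4 kips.
Allowable strength R_n/Ω = 123.4 / 1.76 = 70.1 kips.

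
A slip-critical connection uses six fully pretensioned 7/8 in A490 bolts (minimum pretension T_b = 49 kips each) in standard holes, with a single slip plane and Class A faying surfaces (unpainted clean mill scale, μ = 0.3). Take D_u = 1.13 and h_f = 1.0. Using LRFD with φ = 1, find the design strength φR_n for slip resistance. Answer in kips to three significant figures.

R_n = μ · D_u · h_f · T_b · n_s · n_b = 0.3 × 1.13 × 1.0 × 49 × 1 × 6 = 99.67 kips.
Design strength φR_n = 1 × 99.67 = 99.7 kips.

99.7 kips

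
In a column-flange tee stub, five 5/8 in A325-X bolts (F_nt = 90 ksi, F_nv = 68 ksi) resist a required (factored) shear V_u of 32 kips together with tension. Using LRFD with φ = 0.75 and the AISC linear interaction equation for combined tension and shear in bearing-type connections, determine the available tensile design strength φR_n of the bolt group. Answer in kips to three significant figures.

92.3 kips

A_b = π·0.625²/4 = 0.3068 in²; f_rv = 32 / (5 × 0.3068) = 20.86 ksi.
F'_nt = 1.3 F_nt − (F_nt / φF_nv) f_rv = 1.3·90 − (90/(0.75·68))·20.86 = 80.19 ksi, capped at F_nt → F'_nt = 80.19 ksi.
R_n = F'_nt · A_b · n = 80.19 × 0.3068 × 5 = 123 kips.
Design strength φR_n = 0.75 × 123 = 92.3 kips.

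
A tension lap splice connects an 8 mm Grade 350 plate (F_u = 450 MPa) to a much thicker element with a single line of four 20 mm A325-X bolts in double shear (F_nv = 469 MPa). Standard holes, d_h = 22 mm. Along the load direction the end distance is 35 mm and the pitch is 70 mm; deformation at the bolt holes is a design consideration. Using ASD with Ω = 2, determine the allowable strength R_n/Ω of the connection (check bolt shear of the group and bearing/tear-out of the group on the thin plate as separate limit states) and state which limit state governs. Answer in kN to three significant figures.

Bolt shear: A_b = π·20²/4 = 314.2 mm²; R_n = 469 × 314.2 × 4 × 2 / 1000 = 1179 kN → 1179 / 2 = 589 kN.
Bearing (1.2 l_c t F_u ≤ 2.4 d t F_u): upper limit = 2.4·20·8·450 / 1000 = 172.8 kN.
  Edge l_c = 35 − 22/2 = 24 → r_n = 103.7 kN; interior l_c = 70 − 22 = 48 → r_n = 172.8 kN.
  R_n,bearing = 1·103.7 + 3·172.8 = 622.1 kN → 622.1 / 2 = 311 kN.
Bearing governs: 311 kN.

311 kN (bearing governs)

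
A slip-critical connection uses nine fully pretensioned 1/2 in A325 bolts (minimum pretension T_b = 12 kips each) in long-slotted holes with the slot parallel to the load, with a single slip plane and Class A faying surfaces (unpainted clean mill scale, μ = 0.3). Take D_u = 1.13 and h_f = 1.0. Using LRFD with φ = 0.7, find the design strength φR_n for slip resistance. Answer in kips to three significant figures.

25.6 kips

R_n = μ · D_u · h_f · T_b · n_s · n_b = 0.3 × 1.13 × 1.0 × 12 × 1 × 9 = 36.61 kips.
Design strength φR_n = 0.7 × 36.61 = 25.6 kips.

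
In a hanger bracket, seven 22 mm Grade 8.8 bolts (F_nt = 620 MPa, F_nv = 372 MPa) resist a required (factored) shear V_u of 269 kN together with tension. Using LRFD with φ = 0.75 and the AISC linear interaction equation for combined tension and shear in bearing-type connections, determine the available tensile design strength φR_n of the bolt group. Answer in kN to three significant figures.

1160 kN

A_b = π·22²/4 = 380.1 mm²; f_rv = 269 × 1000 / (7 × 380.1) = 101.1 MPa.
F'_nt = 1.3 F_nt − (F_nt / φF_nv) f_rv = 1.3·620 − (620/(0.75·372))·101.1 = 581.3 MPa, capped at F_nt → F'_nt = 581.3 MPa.
R_n = F'_nt · A_b · n = 581.3 × 380.1 × 7 / 1000 = 1547 kN.
Design strength φR_n = 0.75 × 1547 = 1160 kN.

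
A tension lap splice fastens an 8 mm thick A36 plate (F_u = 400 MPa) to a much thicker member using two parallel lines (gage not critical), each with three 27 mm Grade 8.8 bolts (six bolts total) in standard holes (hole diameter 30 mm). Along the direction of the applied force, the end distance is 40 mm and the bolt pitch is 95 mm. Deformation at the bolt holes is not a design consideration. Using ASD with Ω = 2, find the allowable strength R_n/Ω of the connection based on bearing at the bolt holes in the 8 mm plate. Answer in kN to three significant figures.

Per bolt r_n = 1.5 l_c t F_u ≤ 3.0 d t F_u; upper limit = 3.0 × 27 × 8 × 400 / 1000 = 259.2 kN.
Edge bolt: l_c = 40 − 30/2 = 25 mm → 1.5 × 25 × 8 × 400 / 1000 = 120 → r_n = 120 kN.
Interior bolts: l_c = 95 − 30 = 65 mm → 1.5 × 65 × 8 × 400 / 1000 = 312 → r_n = 259.2 kN.
R_n = 2 × 120 + 4 × 259.2 = 1277 kN.
Allowable strength R_n/Ω = 1277 / 2 = 638 kN.

638 kN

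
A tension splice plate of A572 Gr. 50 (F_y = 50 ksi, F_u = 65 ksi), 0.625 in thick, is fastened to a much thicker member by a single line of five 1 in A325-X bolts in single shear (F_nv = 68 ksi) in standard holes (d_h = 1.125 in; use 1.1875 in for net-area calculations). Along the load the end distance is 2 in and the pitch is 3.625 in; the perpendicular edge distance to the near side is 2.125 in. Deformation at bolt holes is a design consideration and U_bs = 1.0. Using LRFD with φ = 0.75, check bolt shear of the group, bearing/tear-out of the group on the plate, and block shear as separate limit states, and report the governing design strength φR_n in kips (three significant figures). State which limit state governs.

200 kips (bolt shear governs)

Bolt shear: A_b = π·1²/4 = 0.7854 in²; R_n = 68 × 0.7854 × 5 × 1 = 267 kips → 0.75 × 267 = 200 kips.
Bearing: edge l_c = 1.438, r_n = 70.08 kips; interior l_c = 2.5, r_n = 97.5 kips; R_n = 70.08 + 4·97.5 = 460.1 kips → 345 kips.
Block shear: A_gv = 10.31, A_nv = 6.973, A_nt = 0.957 in²; R_n = min(0.6F_uA_nv, 0.6F_yA_gv) + U_bs·F_u·A_nt = 334.1 kips → 251 kips.
Bolt shear governs: 200 kips.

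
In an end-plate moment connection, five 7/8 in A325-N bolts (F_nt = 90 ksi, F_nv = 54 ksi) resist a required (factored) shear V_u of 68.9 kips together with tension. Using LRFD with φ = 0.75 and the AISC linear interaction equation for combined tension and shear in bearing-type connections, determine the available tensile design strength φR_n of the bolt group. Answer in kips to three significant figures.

A_b = π·0.875²/4 = 0.6013 in²; f_rv = 68.9 / (5 × 0.6013) = 22.92 ksi.
F'_nt = 1.3 F_nt − (F_nt / φF_nv) f_rv = 1.3·90 − (90/(0.75·54))·22.92 = 66.08 ksi, capped at F_nt → F'_nt = 66.08 ksi.
R_n = F'_nt · A_b · n = 66.08 × 0.6013 × 5 = 198.7 kips.
Design strength φR_n = 0.75 × 198.7 = 149 kips.

149 kips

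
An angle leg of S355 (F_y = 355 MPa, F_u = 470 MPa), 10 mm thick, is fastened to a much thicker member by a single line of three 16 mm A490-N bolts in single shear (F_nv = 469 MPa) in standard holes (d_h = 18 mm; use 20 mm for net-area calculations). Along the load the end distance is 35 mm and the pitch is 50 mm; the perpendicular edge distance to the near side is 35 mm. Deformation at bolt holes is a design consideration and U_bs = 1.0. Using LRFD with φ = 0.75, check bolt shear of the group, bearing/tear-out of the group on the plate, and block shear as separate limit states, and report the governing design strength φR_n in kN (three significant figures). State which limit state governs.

Bolt shear: A_b = π·16²/4 = 201.1 mm²; R_n = 469 × 201.1 × 3 × 1 / 1000 = 282.9 kN → 0.75 × 282.9 = 212 kN.
Bearing: edge l_c = 26, r_n = 146.6 kN; interior l_c = 32, r_n = 180.5 kN; R_n = 146.6 + 2·180.5 = 507.6 kN → 381 kN.
Block shear: A_gv = 1350, A_nv = 850, A_nt = 250 mm²; R_n = min(0.6F_uA_nv, 0.6F_yA_gv) + U_bs·F_u·A_nt = 357.2 kN → 268 kN.
Bolt shear governs: 212 kN.

212 kN (bolt shear governs)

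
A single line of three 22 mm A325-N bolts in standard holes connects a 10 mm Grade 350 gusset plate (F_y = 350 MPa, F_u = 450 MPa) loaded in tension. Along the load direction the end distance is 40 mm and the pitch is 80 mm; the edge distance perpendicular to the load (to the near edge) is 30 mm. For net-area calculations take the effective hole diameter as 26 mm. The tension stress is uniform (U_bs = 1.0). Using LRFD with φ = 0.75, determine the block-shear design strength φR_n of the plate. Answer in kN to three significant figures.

Shear plane L_v = 40 + 2·80 = 200 mm; A_gv = 200 × 10 = 2000 mm².
A_nv = (200 − 2.5·26) × 10 = 1350 mm².
A_nt = (30 − 0.5·26) × 10 = 170 mm².
0.6 F_u A_nv = 364.5 kN; 0.6 F_y A_gv = 420 kN → shear rupture governs the shear term.
R_n = 364.5 + 1.0 × 450 × 170 / 1000 = 441 kN.
Design strength φR_n = 0.75 × 441 = 331 kN.

331 kN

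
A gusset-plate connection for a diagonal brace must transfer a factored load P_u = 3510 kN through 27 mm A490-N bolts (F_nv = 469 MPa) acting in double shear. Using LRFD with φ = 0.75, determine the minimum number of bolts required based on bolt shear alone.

9 bolts

A_b = π·27²/4 = 572.6 mm².
Per-bolt design strength φR_n = 0.75 × 469 × 572.6 × 2 / 1000 = 402.8 kN.
n ≥ 3510 / 402.8 = 8.714 → use 9 bolts.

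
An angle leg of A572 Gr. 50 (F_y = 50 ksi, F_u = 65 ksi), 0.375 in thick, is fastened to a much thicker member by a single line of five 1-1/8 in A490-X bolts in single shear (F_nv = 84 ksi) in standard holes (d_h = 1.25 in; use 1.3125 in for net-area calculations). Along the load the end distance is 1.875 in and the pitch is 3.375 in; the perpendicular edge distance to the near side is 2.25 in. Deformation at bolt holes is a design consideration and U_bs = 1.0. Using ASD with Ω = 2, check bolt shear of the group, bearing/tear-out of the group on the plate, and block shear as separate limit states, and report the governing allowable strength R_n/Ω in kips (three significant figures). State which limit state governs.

Bolt shear: A_b = π·1.125²/4 = 0.994 in²; R_n = 84 × 0.994 × 5 × 1 = 417.5 kips → 417.5 / 2 = 209 kips.
Bearing: edge l_c = 1.25, r_n = 36.56 kips; interior l_c = 2.125, r_n = 62.16 kips; R_n = 36.56 + 4·62.16 = 285.2 kips → 143 kips.
Block shear: A_gv = 5.766, A_nv = 3.551, A_nt = 0.5977 in²; R_n = min(0.6F_uA_nv, 0.6F_yA_gv) + U_bs·F_u·A_nt = 177.3 kips → 88.7 kips.
Block shear governs: 88.7 kips.

88.7 kips (block shear governs)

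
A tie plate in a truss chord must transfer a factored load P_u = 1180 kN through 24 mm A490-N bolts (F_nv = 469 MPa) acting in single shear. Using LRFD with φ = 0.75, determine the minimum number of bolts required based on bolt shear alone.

8 bolts

A_b = π·24²/4 = 452.4 mm².
Per-bolt design strength φR_n = 0.75 × 469 × 452.4 × 1 / 1000 = 159.1 kN.
n ≥ 1180 / 159.1 = 7.415 → use 8 bolts.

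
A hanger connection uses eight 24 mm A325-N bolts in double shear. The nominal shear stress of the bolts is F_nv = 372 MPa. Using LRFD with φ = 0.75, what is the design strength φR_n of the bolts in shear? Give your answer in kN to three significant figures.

A_b = π × 24² / 4 = 452.4 mm².
R_n = F_nv · A_b · n · n_s = 372 × 452.4 × 8 × 2 / 1000 = 2693 kN.
Design strength φR_n = 0.75 × 2693 = 2020 kN.

2020 kN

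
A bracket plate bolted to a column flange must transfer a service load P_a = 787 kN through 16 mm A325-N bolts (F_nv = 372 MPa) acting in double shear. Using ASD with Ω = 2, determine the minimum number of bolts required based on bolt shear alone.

A_b = π·16²/4 = 201.1 mm².
Per-bolt allowable strength R_n/Ω = 372 × 201.1 × 2 / 1000 / 2 = 74.8 kN.
n ≥ 787 / 74.8 = 10.52 → use 11 bolts.

11 bolts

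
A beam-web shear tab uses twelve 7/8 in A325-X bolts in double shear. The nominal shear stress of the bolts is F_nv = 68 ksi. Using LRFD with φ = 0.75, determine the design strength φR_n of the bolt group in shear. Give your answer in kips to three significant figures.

736 kips

A_b = π × 0.875² / 4 = 0.6013 in².
R_n = F_nv · A_b · n · n_s = 68 × 0.6013 × 12 × 2 = 981.4 kips.
Design strength φR_n = 0.75 × 981.4 = 736 kips.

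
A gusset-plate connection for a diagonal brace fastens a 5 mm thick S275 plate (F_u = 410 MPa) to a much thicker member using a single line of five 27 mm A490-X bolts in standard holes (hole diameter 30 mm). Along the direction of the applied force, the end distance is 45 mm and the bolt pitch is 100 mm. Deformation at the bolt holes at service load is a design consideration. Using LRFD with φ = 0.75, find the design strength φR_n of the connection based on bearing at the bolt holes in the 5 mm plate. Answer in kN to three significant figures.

Per bolt r_n = 1.2 l_c t F_u ≤ 2.4 d t F_u; upper limit = 2.4 × 27 × 5 × 410 / 1000 = 132.8 kN.
Edge bolt: l_c = 45 − 30/2 = 30 mm → 1.2 × 30 × 5 × 410 / 1000 = 73.8 → r_n = 73.8 kN.
Interior bolts: l_c = 100 − 30 = 70 mm → 1.2 × 70 × 5 × 410 / 1000 = 172.2 → r_n = 132.8 kN.
R_n = 1 × 73.8 + 4 × 132.8 = 605.2 kN.
Design strength φR_n = 0.75 × 605.2 = 454 kN.

454 kN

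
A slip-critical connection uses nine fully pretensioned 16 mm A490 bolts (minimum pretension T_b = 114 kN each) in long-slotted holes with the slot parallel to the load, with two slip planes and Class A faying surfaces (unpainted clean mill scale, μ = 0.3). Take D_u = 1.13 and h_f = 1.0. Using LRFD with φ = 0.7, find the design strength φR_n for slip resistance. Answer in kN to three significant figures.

R_n = μ · D_u · h_f · T_b · n_s · n_b = 0.3 × 1.13 × 1.0 × 114 × 2 × 9 = 695.6 kN.
Design strength φR_n = 0.7 × 695.6 = 487 kN.

487 kN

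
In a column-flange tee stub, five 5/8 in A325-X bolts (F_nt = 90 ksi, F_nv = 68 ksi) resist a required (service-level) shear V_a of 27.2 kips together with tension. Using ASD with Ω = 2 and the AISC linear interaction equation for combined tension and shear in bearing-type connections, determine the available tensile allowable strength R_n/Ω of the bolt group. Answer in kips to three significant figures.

53.7 kips

A_b = π·0.625²/4 = 0.3068 in²; f_rv = 27.2 / (5 × 0.3068) = 17.73 ksi.
F'_nt = 1.3 F_nt − (Ω F_nt / F_nv) f_rv = 1.3·90 − (2·90/68)·17.73 = 70.06 ksi, capped at F_nt → F'_nt = 70.06 ksi.
R_n = F'_nt · A_b · n = 70.06 × 0.3068 × 5 = 107.5 kips.
Allowable strength R_n/Ω = 107.5 / 2 = 53.7 kips.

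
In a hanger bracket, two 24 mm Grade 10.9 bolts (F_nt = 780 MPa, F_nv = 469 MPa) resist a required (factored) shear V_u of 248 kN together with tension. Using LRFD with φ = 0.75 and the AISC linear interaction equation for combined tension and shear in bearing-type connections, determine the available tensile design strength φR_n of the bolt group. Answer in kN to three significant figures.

A_b = π·24²/4 = 452.4 mm²; f_rv = 248 × 1000 / (2 × 452.4) = 274.1 MPa.
F'_nt = 1.3 F_nt − (F_nt / φF_nv) f_rv = 1.3·780 − (780/(0.75·469))·274.1 = 406.2 MPa, capped at F_nt → F'_nt = 406.2 MPa.
R_n = F'_nt · A_b · n = 406.2 × 452.4 × 2 / 1000 = 367.5 kN.
Design strength φR_n = 0.75 × 367.5 = 276 kN.

276 kN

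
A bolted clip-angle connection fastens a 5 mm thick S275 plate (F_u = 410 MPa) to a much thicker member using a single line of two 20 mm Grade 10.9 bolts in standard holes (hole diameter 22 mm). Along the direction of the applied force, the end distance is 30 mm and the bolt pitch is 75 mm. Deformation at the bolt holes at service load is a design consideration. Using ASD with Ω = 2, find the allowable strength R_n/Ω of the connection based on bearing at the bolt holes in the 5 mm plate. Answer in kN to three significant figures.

72.6 kN

Per bolt r_n = 1.2 l_c t F_u ≤ 2.4 d t F_u; upper limit = 2.4 × 20 × 5 × 410 / 1000 = 98.4 kN.
Edge bolt: l_c = 30 − 22/2 = 19 mm → 1.2 × 19 × 5 × 410 / 1000 = 46.74 → r_n = 46.74 kN.
Interior bolts: l_c = 75 − 22 = 53 mm → 1.2 × 53 × 5 × 410 / 1000 = 130.4 → r_n = 98.4 kN.
R_n = 1 × 46.74 + 1 × 98.4 = 145.1 kN.
Allowable strength R_n/Ω = 145.1 / 2 = 72.6 kN.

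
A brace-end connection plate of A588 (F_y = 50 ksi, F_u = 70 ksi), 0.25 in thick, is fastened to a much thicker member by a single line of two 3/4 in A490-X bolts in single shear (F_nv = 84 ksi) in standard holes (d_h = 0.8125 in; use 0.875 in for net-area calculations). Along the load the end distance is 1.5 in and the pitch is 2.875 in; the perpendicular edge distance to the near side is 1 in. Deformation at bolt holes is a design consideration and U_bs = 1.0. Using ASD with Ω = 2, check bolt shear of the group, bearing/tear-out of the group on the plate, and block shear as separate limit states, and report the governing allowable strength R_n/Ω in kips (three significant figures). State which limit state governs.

Bolt shear: A_b = π·0.75²/4 = 0.4418 in²; R_n = 84 × 0.4418 × 2 × 1 = 74.22 kips → 74.22 / 2 = 37.1 kips.
Bearing: edge l_c = 1.094, r_n = 22.97 kips; interior l_c = 2.062, r_n = 31.5 kips; R_n = 22.97 + 1·31.5 = 54.47 kips → 27.2 kips.
Block shear: A_gv = 1.094, A_nv = 0.7656, A_nt = 0.1406 in²; R_n = min(0.6F_uA_nv, 0.6F_yA_gv) + U_bs·F_u·A_nt = 42 kips → 21 kips.
Block shear governs: 21 kips.

21 kips (block shear governs)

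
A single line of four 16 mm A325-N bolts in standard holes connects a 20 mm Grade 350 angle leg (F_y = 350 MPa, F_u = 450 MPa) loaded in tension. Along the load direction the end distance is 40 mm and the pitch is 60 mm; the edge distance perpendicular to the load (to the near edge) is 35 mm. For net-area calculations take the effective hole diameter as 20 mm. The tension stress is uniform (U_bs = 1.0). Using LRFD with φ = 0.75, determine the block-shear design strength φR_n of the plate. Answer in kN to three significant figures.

776 kN

Shear plane L_v = 40 + 3·60 = 220 mm; A_gv = 220 × 20 = 4400 mm².
A_nv = (220 − 3.5·20) × 20 = 3000 mm².
A_nt = (35 − 0.5·20) × 20 = 500 mm².
0.6 F_u A_nv = 810 kN; 0.6 F_y A_gv = 924 kN → shear rupture governs the shear term.
R_n = 810 + 1.0 × 450 × 500 / 1000 = 1035 kN.
Design strength φR_n = 0.75 × 1035 = 776 kN.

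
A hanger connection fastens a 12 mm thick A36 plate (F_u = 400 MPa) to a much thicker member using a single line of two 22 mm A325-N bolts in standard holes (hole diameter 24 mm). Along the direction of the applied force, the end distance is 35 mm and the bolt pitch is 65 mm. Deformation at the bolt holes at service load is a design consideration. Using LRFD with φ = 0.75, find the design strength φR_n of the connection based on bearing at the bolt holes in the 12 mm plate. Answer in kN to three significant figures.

276 kN

Per bolt r_n = 1.2 l_c t F_u ≤ 2.4 d t F_u; upper limit = 2.4 × 22 × 12 × 400 / 1000 = 253.4 kN.
Edge bolt: l_c = 35 − 24/2 = 23 mm → 1.2 × 23 × 12 × 400 / 1000 = 132.5 → r_n = 132.5 kN.
Interior bolts: l_c = 65 − 24 = 41 mm → 1.2 × 41 × 12 × 400 / 1000 = 236.2 → r_n = 236.2 kN.
R_n = 1 × 132.5 + 1 × 236.2 = 368.6 kN.
Design strength φR_n = 0.75 × 368.6 = 276 kN.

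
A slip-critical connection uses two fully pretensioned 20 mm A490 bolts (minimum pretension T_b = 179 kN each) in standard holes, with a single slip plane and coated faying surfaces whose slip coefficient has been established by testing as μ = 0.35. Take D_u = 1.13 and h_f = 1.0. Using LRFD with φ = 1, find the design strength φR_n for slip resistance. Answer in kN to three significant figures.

R_n = μ · D_u · h_f · T_b · n_s · n_b = 0.35 × 1.13 × 1.0 × 179 × 1 × 2 = 141.6 kN.
Design strength φR_n = 1 × 141.6 = 142 kN.

142 kN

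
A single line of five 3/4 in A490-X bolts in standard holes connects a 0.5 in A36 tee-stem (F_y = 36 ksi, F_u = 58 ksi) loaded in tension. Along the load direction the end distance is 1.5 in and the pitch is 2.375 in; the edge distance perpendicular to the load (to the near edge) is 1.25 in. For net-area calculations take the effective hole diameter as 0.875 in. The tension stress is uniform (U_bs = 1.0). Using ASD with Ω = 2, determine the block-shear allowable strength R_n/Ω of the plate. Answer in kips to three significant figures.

71.2 kips

Shear plane L_v = 1.5 + 4·2.375 = 11 in; A_gv = 11 × 0.5 = 5.5 in².
A_nv = (11 − 4.5·0.875) × 0.5 = 3.531 in².
A_nt = (1.25 − 0.5·0.875) × 0.5 = 0.4062 in².
0.6 F_u A_nv = 122.9 kips; 0.6 F_y A_gv = 118.8 kips → shear yielding governs the shear term.
R_n = 118.8 + 1.0 × 58 × 0.4062 = 142.4 kips.
Allowable strength R_n/Ω = 142.4 / 2 = 71.2 kips.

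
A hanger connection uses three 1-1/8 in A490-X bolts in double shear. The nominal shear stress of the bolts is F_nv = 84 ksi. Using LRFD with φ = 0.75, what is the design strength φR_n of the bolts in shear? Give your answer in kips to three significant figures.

376 kips

A_b = π × 1.125² / 4 = 0.994 in².
R_n = F_nv · A_b · n · n_s = 84 × 0.994 × 3 × 2 = 501 kips.
Design strength φR_n = 0.75 × 501 = 376 kips.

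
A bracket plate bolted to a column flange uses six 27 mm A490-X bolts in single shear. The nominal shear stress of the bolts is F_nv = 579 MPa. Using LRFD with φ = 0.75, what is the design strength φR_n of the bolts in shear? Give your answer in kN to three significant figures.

1490 kN

A_b = π × 27² / 4 = 572.6 mm².
R_n = F_nv · A_b · n · n_s = 579 × 572.6 × 6 × 1 / 1000 = 1989 kN.
Design strength φR_n = 0.75 × 1989 = 1490 kN.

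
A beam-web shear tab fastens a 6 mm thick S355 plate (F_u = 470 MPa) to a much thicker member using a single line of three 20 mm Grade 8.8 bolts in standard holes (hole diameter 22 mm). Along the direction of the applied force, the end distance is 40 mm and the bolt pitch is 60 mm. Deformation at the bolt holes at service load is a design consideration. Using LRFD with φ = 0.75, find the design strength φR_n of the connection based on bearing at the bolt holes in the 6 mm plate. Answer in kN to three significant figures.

266 kN

Per bolt r_n = 1.2 l_c t F_u ≤ 2.4 d t F_u; upper limit = 2.4 × 20 × 6 × 470 / 1000 = 135.4 kN.
Edge bolt: l_c = 40 − 22/2 = 29 mm → 1.2 × 29 × 6 × 470 / 1000 = 98.14 → r_n = 98.14 kN.
Interior bolts: l_c = 60 − 22 = 38 mm → 1.2 × 38 × 6 × 470 / 1000 = 128.6 → r_n = 128.6 kN.
R_n = 1 × 98.14 + 2 × 128.6 = 355.3 kN.
Design strength φR_n = 0.75 × 355.3 = 266 kN.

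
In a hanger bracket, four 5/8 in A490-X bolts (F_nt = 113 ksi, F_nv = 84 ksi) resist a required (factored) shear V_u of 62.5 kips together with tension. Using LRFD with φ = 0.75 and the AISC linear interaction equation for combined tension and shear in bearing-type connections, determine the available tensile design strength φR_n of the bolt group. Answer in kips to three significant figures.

51.1 kips

A_b = π·0.625²/4 = 0.3068 in²; f_rv = 62.5 / (4 × 0.3068) = 50.93 ksi.
F'_nt = 1.3 F_nt − (F_nt / φF_nv) f_rv = 1.3·113 − (113/(0.75·84))·50.93 = 55.55 ksi, capped at F_nt → F'_nt = 55.55 ksi.
R_n = F'_nt · A_b · n = 55.55 × 0.3068 × 4 = 68.17 kips.
Design strength φR_n = 0.75 × 68.17 = 51.1 kips.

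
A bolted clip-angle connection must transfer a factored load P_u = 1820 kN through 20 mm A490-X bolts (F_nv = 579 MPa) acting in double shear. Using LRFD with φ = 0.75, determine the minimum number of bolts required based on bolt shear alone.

7 bolts

A_b = π·20²/4 = 314.2 mm².
Per-bolt design strength φR_n = 0.75 × 579 × 314.2 × 2 / 1000 = 272.8 kN.
n ≥ 1820 / 272.8 = 6.67 → use 7 bolts.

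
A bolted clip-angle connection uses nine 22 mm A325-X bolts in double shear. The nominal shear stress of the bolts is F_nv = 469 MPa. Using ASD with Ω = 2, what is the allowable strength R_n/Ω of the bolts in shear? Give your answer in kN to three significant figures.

A_b = π × 22² / 4 = 380.1 mm².
R_n = F_nv · A_b · n · n_s = 469 × 380.1 × 9 × 2 / 1000 = 3209 kN.
Allowable strength R_n/Ω = 3209 / 2 = 1600 kN.

1600 kN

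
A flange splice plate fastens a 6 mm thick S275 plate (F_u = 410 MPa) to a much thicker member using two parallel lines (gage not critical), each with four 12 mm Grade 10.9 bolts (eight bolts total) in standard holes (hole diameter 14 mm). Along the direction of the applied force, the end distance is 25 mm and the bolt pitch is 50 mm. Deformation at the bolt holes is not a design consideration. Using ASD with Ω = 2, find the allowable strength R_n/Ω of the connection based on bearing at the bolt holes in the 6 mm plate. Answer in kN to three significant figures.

332 kN

Per bolt r_n = 1.5 l_c t F_u ≤ 3.0 d t F_u; upper limit = 3.0 × 12 × 6 × 410 / 1000 = 88.56 kN.
Edge bolt: l_c = 25 − 14/2 = 18 mm → 1.5 × 18 × 6 × 410 / 1000 = 66.42 → r_n = 66.42 kN.
Interior bolts: l_c = 50 − 14 = 36 mm → 1.5 × 36 × 6 × 410 / 1000 = 132.8 → r_n = 88.56 kN.
R_n = 2 × 66.42 + 6 × 88.56 = 664.2 kN.
Allowable strength R_n/Ω = 664.2 / 2 = 332 kN.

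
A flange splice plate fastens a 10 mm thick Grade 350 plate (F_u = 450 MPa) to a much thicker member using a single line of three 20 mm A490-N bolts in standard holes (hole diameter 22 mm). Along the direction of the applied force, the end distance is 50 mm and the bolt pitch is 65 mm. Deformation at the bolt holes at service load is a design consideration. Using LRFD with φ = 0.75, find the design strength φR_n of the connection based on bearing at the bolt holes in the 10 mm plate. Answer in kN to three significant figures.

Per bolt r_n = 1.2 l_c t F_u ≤ 2.4 d t F_u; upper limit = 2.4 × 20 × 10 × 450 / 1000 = 216 kN.
Edge bolt: l_c = 50 − 22/2 = 39 mm → 1.2 × 39 × 10 × 450 / 1000 = 210.6 → r_n = 210.6 kN.
Interior bolts: l_c = 65 − 22 = 43 mm → 1.2 × 43 × 10 × 450 / 1000 = 232.2 → r_n = 216 kN.
R_n = 1 × 210.6 + 2 × 216 = 642.6 kN.
Design strength φR_n = 0.75 × 642.6 = 482 kN.

482 kN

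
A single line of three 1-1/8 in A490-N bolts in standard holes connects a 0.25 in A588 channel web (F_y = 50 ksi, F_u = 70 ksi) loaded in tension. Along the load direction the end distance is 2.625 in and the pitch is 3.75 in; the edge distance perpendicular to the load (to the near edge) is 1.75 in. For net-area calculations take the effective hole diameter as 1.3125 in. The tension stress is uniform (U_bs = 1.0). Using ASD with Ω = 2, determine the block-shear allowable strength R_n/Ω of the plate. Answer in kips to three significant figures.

45.5 kips

Shear plane L_v = 2.625 + 2·3.75 = 10.12 in; A_gv = 10.12 × 0.25 = 2.531 in².
A_nv = (10.12 − 2.5·1.3125) × 0.25 = 1.711 in².
A_nt = (1.75 − 0.5·1.3125) × 0.25 = 0.2734 in².
0.6 F_u A_nv = 71.86 kips; 0.6 F_y A_gv = 75.94 kips → shear rupture governs the shear term.
R_n = 71.86 + 1.0 × 70 × 0.2734 = 91 kips.
Allowable strength R_n/Ω = 91 / 2 = 45.5 kips.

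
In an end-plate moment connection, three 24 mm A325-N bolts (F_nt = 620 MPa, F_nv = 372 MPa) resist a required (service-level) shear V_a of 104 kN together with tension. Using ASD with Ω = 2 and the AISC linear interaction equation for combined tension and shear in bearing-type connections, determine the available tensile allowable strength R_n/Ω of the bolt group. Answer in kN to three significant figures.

A_b = π·24²/4 = 452.4 mm²; f_rv = 104 × 1000 / (3 × 452.4) = 76.63 MPa.
F'_nt = 1.3 F_nt − (Ω F_nt / F_nv) f_rv = 1.3·620 − (2·620/372)·76.63 = 550.6 MPa, capped at F_nt → F'_nt = 550.6 MPa.
R_n = F'_nt · A_b · n = 550.6 × 452.4 × 3 / 1000 = 747.2 kN.
Allowable strength R_n/Ω = 747.2 / 2 = 374 kN.

374 kN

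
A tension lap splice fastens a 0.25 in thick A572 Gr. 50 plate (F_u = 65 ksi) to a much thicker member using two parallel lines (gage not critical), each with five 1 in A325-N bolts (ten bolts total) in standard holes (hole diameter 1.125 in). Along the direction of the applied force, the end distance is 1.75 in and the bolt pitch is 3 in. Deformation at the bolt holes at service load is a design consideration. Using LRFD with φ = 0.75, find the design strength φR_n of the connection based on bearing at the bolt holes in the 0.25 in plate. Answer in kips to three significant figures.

254 kips

Per bolt r_n = 1.2 l_c t F_u ≤ 2.4 d t F_u; upper limit = 2.4 × 1 × 0.25 × 65 = 39 kips.
Edge bolt: l_c = 1.75 − 1.125/2 = 1.188 in → 1.2 × 1.188 × 0.25 × 65 = 23.16 → r_n = 23.16 kips.
Interior bolts: l_c = 3 − 1.125 = 1.875 in → 1.2 × 1.875 × 0.25 × 65 = 36.56 → r_n = 36.56 kips.
R_n = 2 × 23.16 + 8 × 36.56 = 338.8 kips.
Design strength φR_n = 0.75 × 338.8 = 254 kips.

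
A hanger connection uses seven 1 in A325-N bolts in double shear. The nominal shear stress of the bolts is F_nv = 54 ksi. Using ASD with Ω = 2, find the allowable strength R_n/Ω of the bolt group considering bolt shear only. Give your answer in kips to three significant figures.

A_b = π × 1² / 4 = 0.7854 in².
R_n = F_nv · A_b · n · n_s = 54 × 0.7854 × 7 × 2 = 593.8 kips.
Allowable strength R_n/Ω = 593.8 / 2 = 297 kips.

297 kips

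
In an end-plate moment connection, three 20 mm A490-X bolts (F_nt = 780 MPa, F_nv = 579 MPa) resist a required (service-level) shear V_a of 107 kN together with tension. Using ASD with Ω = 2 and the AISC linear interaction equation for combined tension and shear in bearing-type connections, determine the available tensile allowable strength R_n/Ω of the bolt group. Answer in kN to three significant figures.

A_b = π·20²/4 = 314.2 mm²; f_rv = 107 × 1000 / (3 × 314.2) = 113.5 MPa.
F'_nt = 1.3 F_nt − (Ω F_nt / F_nv) f_rv = 1.3·780 − (2·780/579)·113.5 = 708.1 MPa, capped at F_nt → F'_nt = 708.1 MPa.
R_n = F'_nt · A_b · n = 708.1 × 314.2 × 3 / 1000 = 667.4 kN.
Allowable strength R_n/Ω = 667.4 / 2 = 334 kN.

334 kN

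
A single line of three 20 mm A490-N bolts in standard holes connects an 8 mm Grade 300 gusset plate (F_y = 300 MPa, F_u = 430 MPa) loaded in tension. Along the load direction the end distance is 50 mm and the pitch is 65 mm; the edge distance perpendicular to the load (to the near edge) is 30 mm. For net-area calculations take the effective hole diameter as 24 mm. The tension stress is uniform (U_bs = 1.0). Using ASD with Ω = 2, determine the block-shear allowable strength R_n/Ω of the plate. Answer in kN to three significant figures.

155 kN

Shear plane L_v = 50 + 2·65 = 180 mm; A_gv = 180 × 8 = 1440 mm².
A_nv = (180 − 2.5·24) × 8 = 960 mm².
A_nt = (30 − 0.5·24) × 8 = 144 mm².
0.6 F_u A_nv = 247.7 kN; 0.6 F_y A_gv = 259.2 kN → shear rupture governs the shear term.
R_n = 247.7 + 1.0 × 430 × 144 / 1000 = 309.6 kN.
Allowable strength R_n/Ω = 309.6 / 2 = 155 kN.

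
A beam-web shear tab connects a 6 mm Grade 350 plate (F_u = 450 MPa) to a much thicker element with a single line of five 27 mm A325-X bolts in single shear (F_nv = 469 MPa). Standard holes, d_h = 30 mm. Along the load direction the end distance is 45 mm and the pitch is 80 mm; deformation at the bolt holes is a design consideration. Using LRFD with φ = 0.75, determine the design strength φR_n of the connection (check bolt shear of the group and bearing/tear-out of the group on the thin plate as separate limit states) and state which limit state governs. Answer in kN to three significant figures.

559 kN (bearing governs)

Bolt shear: A_b = π·27²/4 = 572.6 mm²; R_n = 469 × 572.6 × 5 × 1 / 1000 = 1343 kN → 0.75 × 1343 = 1010 kN.
Bearing (1.2 l_c t F_u ≤ 2.4 d t F_u): upper limit = 2.4·27·6·450 / 1000 = 175 kN.
  Edge l_c = 45 − 30/2 = 30 → r_n = 97.2 kN; interior l_c = 80 − 30 = 50 → r_n = 162 kN.
  R_n,bearing = 1·97.2 + 4·162 = 745.2 kN → 0.75 × 745.2 = 559 kN.
Bearing governs: 559 kN.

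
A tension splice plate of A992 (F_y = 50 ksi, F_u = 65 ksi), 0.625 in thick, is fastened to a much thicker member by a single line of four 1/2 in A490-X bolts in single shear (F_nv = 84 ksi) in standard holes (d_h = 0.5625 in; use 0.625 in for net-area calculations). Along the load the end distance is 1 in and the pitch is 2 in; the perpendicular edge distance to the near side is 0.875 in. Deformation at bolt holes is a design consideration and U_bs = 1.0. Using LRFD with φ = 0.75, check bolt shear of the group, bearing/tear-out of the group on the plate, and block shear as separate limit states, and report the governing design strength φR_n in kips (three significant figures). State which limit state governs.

49.5 kips (bolt shear governs)

Bolt shear: A_b = π·0.5²/4 = 0.1963 in²; R_n = 84 × 0.1963 × 4 × 1 = 65.97 kips → 0.75 × 65.97 = 49.5 kips.
Bearing: edge l_c = 0.7188, r_n = 35.04 kips; interior l_c = 1.438, r_n = 48.75 kips; R_n = 35.04 + 3·48.75 = 181.3 kips → 136 kips.
Block shear: A_gv = 4.375, A_nv = 3.008, A_nt = 0.3516 in²; R_n = min(0.6F_uA_nv, 0.6F_yA_gv) + U_bs·F_u·A_nt = 140.2 kips → 105 kips.
Bolt shear governs: 49.5 kips.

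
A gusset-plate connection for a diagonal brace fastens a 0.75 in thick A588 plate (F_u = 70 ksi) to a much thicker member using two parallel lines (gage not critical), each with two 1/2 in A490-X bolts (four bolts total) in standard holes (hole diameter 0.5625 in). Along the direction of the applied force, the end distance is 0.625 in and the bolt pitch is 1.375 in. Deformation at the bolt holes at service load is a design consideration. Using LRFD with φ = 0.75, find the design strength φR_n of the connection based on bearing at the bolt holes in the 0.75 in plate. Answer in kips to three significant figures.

109 kips

Per bolt r_n = 1.2 l_c t F_u ≤ 2.4 d t F_u; upper limit = 2.4 × 0.5 × 0.75 × 70 = 63 kips.
Edge bolt: l_c = 0.625 − 0.5625/2 = 0.3438 in → 1.2 × 0.3438 × 0.75 × 70 = 21.66 → r_n = 21.66 kips.
Interior bolts: l_c = 1.375 − 0.5625 = 0.8125 in → 1.2 × 0.8125 × 0.75 × 70 = 51.19 → r_n = 51.19 kips.
R_n = 2 × 21.66 + 2 × 51.19 = 145.7 kips.
Design strength φR_n = 0.75 × 145.7 = 109 kips.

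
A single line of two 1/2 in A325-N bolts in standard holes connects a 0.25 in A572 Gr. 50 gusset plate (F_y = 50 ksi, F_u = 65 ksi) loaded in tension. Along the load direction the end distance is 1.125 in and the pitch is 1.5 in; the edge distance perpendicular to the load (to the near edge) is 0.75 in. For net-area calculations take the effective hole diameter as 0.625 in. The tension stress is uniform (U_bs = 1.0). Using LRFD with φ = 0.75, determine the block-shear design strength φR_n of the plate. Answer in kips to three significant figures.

Shear plane L_v = 1.125 + 1·1.5 = 2.625 in; A_gv = 2.625 × 0.25 = 0.6562 in².
A_nv = (2.625 − 1.5·0.625) × 0.25 = 0.4219 in².
A_nt = (0.75 − 0.5·0.625) × 0.25 = 0.1094 in².
0.6 F_u A_nv = 16.45 kips; 0.6 F_y A_gv = 19.69 kips → shear rupture governs the shear term.
R_n = 16.45 + 1.0 × 65 × 0.1094 = 23.56 kips.
Design strength φR_n = 0.75 × 23.56 = 17.7 kips.

17.7 kips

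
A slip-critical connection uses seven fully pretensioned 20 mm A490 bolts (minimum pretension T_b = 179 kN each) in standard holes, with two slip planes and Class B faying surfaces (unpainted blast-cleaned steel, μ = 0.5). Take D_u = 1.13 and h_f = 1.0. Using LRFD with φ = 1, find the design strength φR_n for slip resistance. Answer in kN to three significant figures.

1420 kN

R_n = μ · D_u · h_f · T_b · n_s · n_b = 0.5 × 1.13 × 1.0 × 179 × 2 × 7 = 1416 kN.
Design strength φR_n = 1 × 1416 = 1420 kN.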